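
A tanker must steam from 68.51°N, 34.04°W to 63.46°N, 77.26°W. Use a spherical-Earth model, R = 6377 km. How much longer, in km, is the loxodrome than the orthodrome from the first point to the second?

Great circle: cos σ = sin φ₁ sin φ₂ + cos φ₁ cos φ₂ cos Δλ,  σ = 0.3120 rad → d_gc = 1989.8 km
Rhumb line: Δψ = -0.2174, q = Δφ/Δψ = 0.4055, d_rh = R√(Δφ²+q²Δλ²) = 2030.0 km
Excess = 2030.0 − 1989.8 = 40.2 ≈ 40 km

40 km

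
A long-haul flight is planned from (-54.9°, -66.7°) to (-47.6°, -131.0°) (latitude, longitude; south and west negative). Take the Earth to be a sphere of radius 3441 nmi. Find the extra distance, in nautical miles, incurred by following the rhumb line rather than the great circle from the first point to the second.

81 nmi

Great circle: cos σ = sin φ₁ sin φ₂ + cos φ₁ cos φ₂ cos Δλ,  σ = 0.6883 rad → d_gc = 2368.5 nmi
Rhumb line: Δψ = +0.2041, q = Δφ/Δψ = 0.6242, d_rh = R√(Δφ²+q²Δλ²) = 2449.9 nmi
Excess = 2449.9 − 2368.5 = 81.4 ≈ 81 nmi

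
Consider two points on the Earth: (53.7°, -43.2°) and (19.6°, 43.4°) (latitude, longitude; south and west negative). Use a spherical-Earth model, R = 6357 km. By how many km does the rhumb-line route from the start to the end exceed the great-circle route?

341 km

Great circle: cos σ = sin φ₁ sin φ₂ + cos φ₁ cos φ₂ cos Δλ,  σ = 1.2625 rad → d_gc = 8025.8 km
Rhumb line: Δψ = -0.7663, q = Δφ/Δψ = 0.7766, d_rh = R√(Δφ²+q²Δλ²) = 8366.4 km
Excess = 8366.4 − 8025.8 = 340.6 ≈ 341 km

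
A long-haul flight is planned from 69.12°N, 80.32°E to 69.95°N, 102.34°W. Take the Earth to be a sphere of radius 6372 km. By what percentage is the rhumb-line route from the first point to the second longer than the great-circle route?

Great circle: σ = 0.7142 rad → d_gc = Rσ = 4550.6 km
Rhumb: Δφ = +0.0145, Δλ = +3.0952, Δψ = +0.0414, q = Δφ/Δψ = 0.3496 → d_rh = R√(Δφ²+q²Δλ²) = 6895.3 km
Excess = (6895.3 − 4550.6) / 4550.6 = 2344.7 / 4550.6 = 51.53% ≈ 51.5%

51.5%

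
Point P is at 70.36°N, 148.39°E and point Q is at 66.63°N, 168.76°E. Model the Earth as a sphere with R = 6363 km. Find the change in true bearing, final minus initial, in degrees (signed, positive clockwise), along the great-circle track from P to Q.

+19.0°

Initial bearing θ₁ = atan2(sin Δλ cos φ₂, cos φ₁ sin φ₂ − sin φ₁ cos φ₂ cos Δλ) = 106.80°
Final bearing θ₂ = (initial bearing from the destination back to the start) + 180° = 125.79°
Δθ = θ₂ − θ₁ = +19.0°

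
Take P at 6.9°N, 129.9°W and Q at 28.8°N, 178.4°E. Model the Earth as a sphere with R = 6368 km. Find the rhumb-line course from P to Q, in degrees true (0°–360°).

294.1°

Δψ = ln[tan(π/4+φ₂/2)/tan(π/4+φ₁/2)] = +0.4045
Δλ = -0.9023 rad (taken the short way round)
course = atan2(Δλ, Δψ) = 294.15°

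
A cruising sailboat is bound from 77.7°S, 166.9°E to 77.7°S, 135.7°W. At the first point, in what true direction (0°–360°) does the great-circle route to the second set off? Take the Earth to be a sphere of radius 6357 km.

118.1°

θ = atan2( sin Δλ·cos φ₂ ,  cos φ₁ sin φ₂ − sin φ₁ cos φ₂ cos Δλ )
  = atan2(+0.1795, -0.0960) = 118.14°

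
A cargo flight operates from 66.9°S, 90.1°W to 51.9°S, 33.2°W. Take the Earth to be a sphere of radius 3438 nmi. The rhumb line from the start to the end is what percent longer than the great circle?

3.2%

Great circle: σ = 0.5432 rad → d_gc = Rσ = 1867.6 nmi
Rhumb: Δφ = +0.2618, Δλ = +0.9931, Δψ = +0.5245, q = Δφ/Δψ = 0.4991 → d_rh = R√(Δφ²+q²Δλ²) = 1927.2 nmi
Excess = (1927.2 − 1867.6) / 1867.6 = 59.6 / 1867.6 = 3.19% ≈ 3.2%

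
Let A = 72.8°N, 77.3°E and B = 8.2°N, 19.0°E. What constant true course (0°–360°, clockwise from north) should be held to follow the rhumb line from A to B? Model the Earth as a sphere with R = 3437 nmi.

Meridional parts: M(φ₁)=+1.8889, M(φ₂)=+0.1436 → ΔM = -1.7453;  Δλ = -1.0175 rad
tan C = Δλ / ΔM = +0.5830 → C = 210.24°

210.2°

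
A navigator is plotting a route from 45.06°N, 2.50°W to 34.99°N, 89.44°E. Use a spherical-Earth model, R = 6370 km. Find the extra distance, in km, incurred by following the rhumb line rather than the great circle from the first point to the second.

403 km

Great circle: cos σ = sin φ₁ sin φ₂ + cos φ₁ cos φ₂ cos Δλ,  σ = 1.1742 rad → d_gc = 7479.44 km
Rhumb line: Δψ = -0.2302, q = Δφ/Δψ = 0.7634, d_rh = R√(Δφ²+q²Δλ²) = 7882.93 km
Excess = 7882.93 − 7479.44 = 403.49 ≈ 403 km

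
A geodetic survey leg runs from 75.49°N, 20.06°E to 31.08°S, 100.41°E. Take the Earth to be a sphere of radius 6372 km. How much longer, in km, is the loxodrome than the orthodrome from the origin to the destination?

347 km

Great circle: cos σ = sin φ₁ sin φ₂ + cos φ₁ cos φ₂ cos Δλ,  σ = 2.0531 rad → d_gc = 13082.2 km
Rhumb line: Δψ = -2.6324, q = Δφ/Δψ = 0.7066, d_rh = R√(Δφ²+q²Δλ²) = 13428.9 km
Excess = 13428.9 − 13082.2 = 346.7 ≈ 347 km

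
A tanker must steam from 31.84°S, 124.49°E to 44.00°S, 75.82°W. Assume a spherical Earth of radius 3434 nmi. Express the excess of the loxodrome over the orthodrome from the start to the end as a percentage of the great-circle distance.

Great circle: σ = 1.7789 rad → d_gc = Rσ = 6108.9 nmi
Rhumb: Δφ = -0.2122, Δλ = +2.7871, Δψ = -0.2702, q = Δφ/Δψ = 0.7856 → d_rh = R√(Δφ²+q²Δλ²) = 7554.0 nmi
Excess = (7554.0 − 6108.9) / 6108.9 = 1445.1 / 6108.9 = 23.66% ≈ 23.7%

23.7%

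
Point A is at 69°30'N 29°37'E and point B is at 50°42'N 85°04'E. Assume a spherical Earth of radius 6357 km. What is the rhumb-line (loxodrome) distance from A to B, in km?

3627 km

Rhumb course C = atan2(Δλ, Δψ) with Δψ = ln[tan(π/4+φ₂/2)/tan(π/4+φ₁/2)] = -0.6804, Δλ = +0.9678 → C = 125.11°
d = R·|Δφ| / |cos C| = 6357·0.32812 / 0.57512 = 3627 km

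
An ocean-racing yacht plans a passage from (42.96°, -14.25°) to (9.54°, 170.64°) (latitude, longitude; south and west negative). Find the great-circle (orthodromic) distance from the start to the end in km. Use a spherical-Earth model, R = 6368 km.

cos σ = sin φ₁ sin φ₂ + cos φ₁ cos φ₂ cos Δλ
      = sin(42.96°)sin(9.54°) + cos(42.96°)cos(9.54°)cos(-175.11°) = -0.6061
σ = 127.311° → d = Rσ = 6368·2.22199 = 14150 km

14150 km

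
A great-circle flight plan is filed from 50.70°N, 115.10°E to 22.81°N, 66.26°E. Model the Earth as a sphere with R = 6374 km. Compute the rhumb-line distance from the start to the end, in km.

Δψ = ln[tan(π/4+φ₂/2)/tan(π/4+φ₁/2)] = -0.6208;  Δφ = -0.4868 rad,  Δλ = -0.8524 rad
q = Δφ/Δψ = 0.7841
d = R·√(Δφ² + q²Δλ²) = 6374·0.82688 = 5271 km

5271 km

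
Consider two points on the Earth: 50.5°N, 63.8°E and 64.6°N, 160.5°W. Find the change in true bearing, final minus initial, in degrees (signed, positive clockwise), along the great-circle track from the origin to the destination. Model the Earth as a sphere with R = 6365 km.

+128.8°

At departure: θ₁ = atan2(sin Δλ cos φ₂, cos φ₁ sin φ₂ − sin φ₁ cos φ₂ cos Δλ) = 20.26°
At arrival: θ₂ = atan2(sin Δλ cos φ₁, −cos φ₂ sin φ₁ + sin φ₂ cos φ₁ cos Δλ) = 149.10°
Δθ = θ₂ − θ₁ = +128.8°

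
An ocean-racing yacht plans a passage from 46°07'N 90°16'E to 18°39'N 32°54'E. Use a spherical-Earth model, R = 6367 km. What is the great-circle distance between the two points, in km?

cos σ = sin φ₁ sin φ₂ + cos φ₁ cos φ₂ cos Δλ
      = sin(46.12°)sin(18.65°) + cos(46.12°)cos(18.65°)cos(-57.37°) = 0.5847
σ = 54.220° → d = Rσ = 6367·0.94632 = 6025 km

6025 km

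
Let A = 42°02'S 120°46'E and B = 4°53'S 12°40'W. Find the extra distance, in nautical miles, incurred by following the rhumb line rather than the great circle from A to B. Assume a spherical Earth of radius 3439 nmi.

491 nmi

Great circle: cos σ = sin φ₁ sin φ₂ + cos φ₁ cos φ₂ cos Δλ,  σ = 2.0396 rad → d_gc = 7014.1 nmi
Rhumb line: Δψ = +0.7246, q = Δφ/Δψ = 0.8948, d_rh = R√(Δφ²+q²Δλ²) = 7505.3 nmi
Excess = 7505.3 − 7014.1 = 491.2 ≈ 491 nmi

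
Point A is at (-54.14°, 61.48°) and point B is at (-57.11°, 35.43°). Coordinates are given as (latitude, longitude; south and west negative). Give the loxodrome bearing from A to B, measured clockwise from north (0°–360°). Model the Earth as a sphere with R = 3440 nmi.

Meridional parts: M(φ₁)=-1.1283, M(φ₂)=-1.2202 → ΔM = -0.0919;  Δλ = -0.4547 rad
tan C = Δλ / ΔM = +4.9493 → C = 258.58°

258.6°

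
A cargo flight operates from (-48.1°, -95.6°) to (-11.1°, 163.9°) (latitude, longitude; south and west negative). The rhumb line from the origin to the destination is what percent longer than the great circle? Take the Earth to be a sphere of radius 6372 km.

Great circle: σ = 1.5469 rad → d_gc = Rσ = 9857.0 km
Rhumb: Δφ = +0.6458, Δλ = -1.7541, Δψ = +0.7651, q = Δφ/Δψ = 0.8440 → d_rh = R√(Δφ²+q²Δλ²) = 10291.8 km
Excess = (10291.8 − 9857.0) / 9857.0 = 434.8 / 9857.0 = 4.41% ≈ 4.4%

4.4%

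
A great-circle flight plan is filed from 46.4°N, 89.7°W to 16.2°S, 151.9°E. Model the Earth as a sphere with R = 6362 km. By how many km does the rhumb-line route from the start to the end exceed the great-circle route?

Great circle: cos σ = sin φ₁ sin φ₂ + cos φ₁ cos φ₂ cos Δλ,  σ = 2.1142 rad → d_gc = 13450.3 km
Rhumb line: Δψ = -1.2029, q = Δφ/Δψ = 0.9082, d_rh = R√(Δφ²+q²Δλ²) = 13816.5 km
Excess = 13816.5 − 13450.3 = 366.2 ≈ 366 km

366 km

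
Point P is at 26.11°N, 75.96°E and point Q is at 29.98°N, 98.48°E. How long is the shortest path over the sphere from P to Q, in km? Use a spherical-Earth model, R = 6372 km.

Haversine: a = sin²(Δφ/2)+cos φ₁ cos φ₂ sin²(Δλ/2) = 0.03080;  σ = 2·atan2(√a,√(1−a))
σ = 20.214° → d = Rσ = 6372·0.35280 = 2248 km

2248 km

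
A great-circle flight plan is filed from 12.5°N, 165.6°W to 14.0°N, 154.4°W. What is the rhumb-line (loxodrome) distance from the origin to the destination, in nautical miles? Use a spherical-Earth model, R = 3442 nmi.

661 nmi

Δψ = ln[tan(π/4+φ₂/2)/tan(π/4+φ₁/2)] = +0.0269;  Δφ = +0.0262 rad,  Δλ = +0.1955 rad
q = Δφ/Δψ = 0.9733
d = R·√(Δφ² + q²Δλ²) = 3442·0.19206 = 661 nmi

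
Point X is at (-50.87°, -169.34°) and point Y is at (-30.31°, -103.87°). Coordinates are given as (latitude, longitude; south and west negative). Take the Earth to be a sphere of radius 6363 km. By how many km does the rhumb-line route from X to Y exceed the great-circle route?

148 km

Great circle: cos σ = sin φ₁ sin φ₂ + cos φ₁ cos φ₂ cos Δλ,  σ = 0.9050 rad → d_gc = 5758.6 km
Rhumb line: Δψ = +0.4790, q = Δφ/Δψ = 0.7492, d_rh = R√(Δφ²+q²Δλ²) = 5906.5 km
Excess = 5906.5 − 5758.6 = 147.9 ≈ 148 km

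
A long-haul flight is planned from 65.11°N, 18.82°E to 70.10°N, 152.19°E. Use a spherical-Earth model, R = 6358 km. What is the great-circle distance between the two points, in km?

4551 km

Haversine: a = sin²(Δφ/2)+cos φ₁ cos φ₂ sin²(Δλ/2) = 0.12271;  σ = 2·atan2(√a,√(1−a))
σ = 41.012° → d = Rσ = 6358·0.71579 = 4551 km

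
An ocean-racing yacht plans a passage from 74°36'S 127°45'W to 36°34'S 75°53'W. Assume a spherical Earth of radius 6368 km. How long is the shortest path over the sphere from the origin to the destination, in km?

Haversine: a = sin²(Δφ/2)+cos φ₁ cos φ₂ sin²(Δλ/2) = 0.14697;  σ = 2·atan2(√a,√(1−a))
σ = 45.084° → d = Rσ = 6368·0.78686 = 5011 km

5011 km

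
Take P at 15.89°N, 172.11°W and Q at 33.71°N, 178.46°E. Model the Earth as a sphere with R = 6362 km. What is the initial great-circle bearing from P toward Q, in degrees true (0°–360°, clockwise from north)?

N = sin Δλ·cos φ₂ = -0.1363;  D = cos φ₁ sin φ₂ − sin φ₁ cos φ₂ cos Δλ = +0.3091
initial course = atan2(N, D) = 336.21°

336.2°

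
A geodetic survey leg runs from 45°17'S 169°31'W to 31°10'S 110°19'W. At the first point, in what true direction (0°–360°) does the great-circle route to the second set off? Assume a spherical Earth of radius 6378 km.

94.1°

N = sin Δλ·cos φ₂ = +0.7350;  D = cos φ₁ sin φ₂ − sin φ₁ cos φ₂ cos Δλ = -0.0528
initial course = atan2(N, D) = 94.11°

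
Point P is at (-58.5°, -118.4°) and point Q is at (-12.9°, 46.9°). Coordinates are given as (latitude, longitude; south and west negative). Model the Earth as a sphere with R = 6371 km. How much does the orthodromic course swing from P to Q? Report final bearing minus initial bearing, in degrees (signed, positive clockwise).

-157.0°

Initial bearing θ₁ = atan2(sin Δλ cos φ₂, cos φ₁ sin φ₂ − sin φ₁ cos φ₂ cos Δλ) = 164.96°
Final bearing θ₂ = (initial bearing from the destination back to the start) + 180° = 8.00°
Δθ = θ₂ − θ₁ = -157.0°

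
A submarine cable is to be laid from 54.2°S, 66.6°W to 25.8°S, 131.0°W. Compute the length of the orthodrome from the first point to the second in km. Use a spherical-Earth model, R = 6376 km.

6066 km

Haversine: a = sin²(Δφ/2)+cos φ₁ cos φ₂ sin²(Δλ/2) = 0.20972;  σ = 2·atan2(√a,√(1−a))
σ = 54.510° → d = Rσ = 6376·0.95138 = 6066 km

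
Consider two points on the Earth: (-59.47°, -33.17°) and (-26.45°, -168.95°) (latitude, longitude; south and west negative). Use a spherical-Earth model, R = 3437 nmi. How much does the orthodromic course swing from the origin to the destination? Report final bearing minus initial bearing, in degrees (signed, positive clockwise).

At departure: θ₁ = atan2(sin Δλ cos φ₂, cos φ₁ sin φ₂ − sin φ₁ cos φ₂ cos Δλ) = 218.72°
At arrival: θ₂ = atan2(sin Δλ cos φ₁, −cos φ₂ sin φ₁ + sin φ₂ cos φ₁ cos Δλ) = 339.21°
Δθ = θ₂ − θ₁ = +120.5°

+120.5°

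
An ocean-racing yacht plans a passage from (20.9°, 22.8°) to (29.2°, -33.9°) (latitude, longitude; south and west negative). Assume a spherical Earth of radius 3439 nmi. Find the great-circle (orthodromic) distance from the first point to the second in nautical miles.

cos σ = sin φ₁ sin φ₂ + cos φ₁ cos φ₂ cos Δλ
      = sin(20.90°)sin(29.20°) + cos(20.90°)cos(29.20°)cos(-56.70°) = 0.6218
σ = 51.555° → d = Rσ = 3439·0.89981 = 3094 nmi

3094 nmi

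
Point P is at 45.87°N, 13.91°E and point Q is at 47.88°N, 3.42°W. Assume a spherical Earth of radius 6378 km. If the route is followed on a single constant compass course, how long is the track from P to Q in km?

Rhumb course C = atan2(Δλ, Δψ) with Δψ = ln[tan(π/4+φ₂/2)/tan(π/4+φ₁/2)] = +0.0513, Δλ = -0.3025 → C = 279.63°
d = R·|Δφ| / |cos C| = 6378·0.03508 / 0.16730 = 1337 km

1337 km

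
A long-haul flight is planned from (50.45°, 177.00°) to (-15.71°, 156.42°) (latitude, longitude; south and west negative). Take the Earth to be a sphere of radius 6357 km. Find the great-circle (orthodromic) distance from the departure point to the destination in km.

Haversine: a = sin²(Δφ/2)+cos φ₁ cos φ₂ sin²(Δλ/2) = 0.31747;  σ = 2·atan2(√a,√(1−a))
σ = 68.588° → d = Rσ = 6357·1.19709 = 7610 km

7610 km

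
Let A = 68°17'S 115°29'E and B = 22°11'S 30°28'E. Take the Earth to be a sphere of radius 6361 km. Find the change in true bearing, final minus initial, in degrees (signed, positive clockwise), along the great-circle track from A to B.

+70.5°

At departure: θ₁ = atan2(sin Δλ cos φ₂, cos φ₁ sin φ₂ − sin φ₁ cos φ₂ cos Δλ) = 265.97°
At arrival: θ₂ = atan2(sin Δλ cos φ₁, −cos φ₂ sin φ₁ + sin φ₂ cos φ₁ cos Δλ) = 336.51°
Δθ = θ₂ − θ₁ = +70.5°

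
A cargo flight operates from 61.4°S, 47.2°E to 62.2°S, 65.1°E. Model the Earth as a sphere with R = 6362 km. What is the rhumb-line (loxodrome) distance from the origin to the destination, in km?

Δψ = ln[tan(π/4+φ₂/2)/tan(π/4+φ₁/2)] = -0.0295;  Δφ = -0.0140 rad,  Δλ = +0.3124 rad
q = Δφ/Δψ = 0.4725
d = R·√(Δφ² + q²Δλ²) = 6362·0.14828 = 943 km

943 km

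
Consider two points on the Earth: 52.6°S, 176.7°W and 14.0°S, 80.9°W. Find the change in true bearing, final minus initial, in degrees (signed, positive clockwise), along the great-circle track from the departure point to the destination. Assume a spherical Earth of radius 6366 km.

-65.5°

At departure: θ₁ = atan2(sin Δλ cos φ₂, cos φ₁ sin φ₂ − sin φ₁ cos φ₂ cos Δλ) = 103.11°
At arrival: θ₂ = atan2(sin Δλ cos φ₁, −cos φ₂ sin φ₁ + sin φ₂ cos φ₁ cos Δλ) = 37.56°
Δθ = θ₂ − θ₁ = -65.5°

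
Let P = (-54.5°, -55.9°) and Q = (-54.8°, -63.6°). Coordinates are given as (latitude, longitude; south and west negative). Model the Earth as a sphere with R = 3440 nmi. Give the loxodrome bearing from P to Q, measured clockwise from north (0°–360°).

266.1°

Δψ = ln[tan(π/4+φ₂/2)/tan(π/4+φ₁/2)] = -0.0090
Δλ = -0.1344 rad (taken the short way round)
course = atan2(Δλ, Δψ) = 266.15°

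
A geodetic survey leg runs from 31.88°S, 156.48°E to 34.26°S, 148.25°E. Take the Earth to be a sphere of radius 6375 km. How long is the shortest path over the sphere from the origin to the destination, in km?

Haversine: a = sin²(Δφ/2)+cos φ₁ cos φ₂ sin²(Δλ/2) = 0.00405;  σ = 2·atan2(√a,√(1−a))
σ = 7.293° → d = Rσ = 6375·0.12729 = 811 km

811 km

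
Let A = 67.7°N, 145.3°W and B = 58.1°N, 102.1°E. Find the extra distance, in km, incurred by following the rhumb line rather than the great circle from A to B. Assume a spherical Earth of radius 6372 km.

Great circle: cos σ = sin φ₁ sin φ₂ + cos φ₁ cos φ₂ cos Δλ,  σ = 0.7835 rad → d_gc = 4992.7 km
Rhumb line: Δψ = -0.3716, q = Δφ/Δψ = 0.4509, d_rh = R√(Δφ²+q²Δλ²) = 5746.5 km
Excess = 5746.5 − 4992.7 = 753.8 ≈ 754 km

754 km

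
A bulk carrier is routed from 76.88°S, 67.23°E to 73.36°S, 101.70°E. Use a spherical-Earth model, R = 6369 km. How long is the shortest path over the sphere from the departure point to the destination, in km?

1040 km

cos σ = sin φ₁ sin φ₂ + cos φ₁ cos φ₂ cos Δλ
      = sin(-76.88°)sin(-73.36°) + cos(-76.88°)cos(-73.36°)cos(34.47°) = 0.9867
σ = 9.355° → d = Rσ = 6369·0.16327 = 1040 km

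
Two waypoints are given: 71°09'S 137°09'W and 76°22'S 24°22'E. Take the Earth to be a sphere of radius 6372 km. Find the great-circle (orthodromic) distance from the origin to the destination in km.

3566 km

cos σ = sin φ₁ sin φ₂ + cos φ₁ cos φ₂ cos Δλ
      = sin(-71.15°)sin(-76.37°) + cos(-71.15°)cos(-76.37°)cos(161.52°) = 0.8475
σ = 32.062° → d = Rσ = 6372·0.55958 = 3566 km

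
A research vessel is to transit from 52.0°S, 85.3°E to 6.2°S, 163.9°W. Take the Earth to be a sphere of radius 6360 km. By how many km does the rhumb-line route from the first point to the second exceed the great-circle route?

Great circle: cos σ = sin φ₁ sin φ₂ + cos φ₁ cos φ₂ cos Δλ,  σ = 1.7034 rad → d_gc = 10833.8 km
Rhumb line: Δψ = +0.9577, q = Δφ/Δψ = 0.8346, d_rh = R√(Δφ²+q²Δλ²) = 11455.2 km
Excess = 11455.2 − 10833.8 = 621.4 ≈ 621 km

621 km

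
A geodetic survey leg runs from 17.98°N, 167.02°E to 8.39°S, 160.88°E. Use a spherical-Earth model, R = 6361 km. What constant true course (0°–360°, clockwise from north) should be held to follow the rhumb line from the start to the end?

192.9°

Meridional parts: M(φ₁)=+0.3191, M(φ₂)=-0.1470 → ΔM = -0.4661;  Δλ = -0.1072 rad
tan C = Δλ / ΔM = +0.2299 → C = 192.95°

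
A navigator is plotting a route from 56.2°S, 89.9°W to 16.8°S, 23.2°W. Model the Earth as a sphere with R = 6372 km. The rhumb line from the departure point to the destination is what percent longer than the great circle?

2.4%

Great circle: σ = 1.1031 rad → d_gc = Rσ = 7029.0 km
Rhumb: Δφ = +0.6877, Δλ = +1.1641, Δψ = +0.8938, q = Δφ/Δψ = 0.7694 → d_rh = R√(Δφ²+q²Δλ²) = 7195.2 km
Excess = (7195.2 − 7029.0) / 7029.0 = 166.2 / 7029.0 = 2.36% ≈ 2.4%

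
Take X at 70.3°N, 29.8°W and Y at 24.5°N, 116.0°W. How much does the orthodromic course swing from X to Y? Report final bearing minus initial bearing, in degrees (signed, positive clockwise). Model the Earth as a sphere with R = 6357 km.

Initial bearing θ₁ = atan2(sin Δλ cos φ₂, cos φ₁ sin φ₂ − sin φ₁ cos φ₂ cos Δλ) = 275.22°
Final bearing θ₂ = (initial bearing from the destination back to the start) + 180° = 201.65°
Δθ = θ₂ − θ₁ = -73.6°

-73.6°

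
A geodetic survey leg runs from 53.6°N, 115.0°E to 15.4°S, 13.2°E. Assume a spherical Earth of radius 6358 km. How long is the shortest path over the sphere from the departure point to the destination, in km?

12130 km

cos σ = sin φ₁ sin φ₂ + cos φ₁ cos φ₂ cos Δλ
      = sin(53.60°)sin(-15.40°) + cos(53.60°)cos(-15.40°)cos(-101.80°) = -0.3307
σ = 109.314° → d = Rσ = 6358·1.90788 = 12130 km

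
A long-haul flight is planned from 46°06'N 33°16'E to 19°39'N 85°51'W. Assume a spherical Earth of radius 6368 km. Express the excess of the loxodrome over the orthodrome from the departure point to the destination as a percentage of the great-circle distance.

8.0%

Great circle: σ = 1.6463 rad → d_gc = Rσ = 10483.8 km
Rhumb: Δφ = -0.4616, Δλ = -2.0790, Δψ = -0.5589, q = Δφ/Δψ = 0.8260 → d_rh = R√(Δφ²+q²Δλ²) = 11323.2 km
Excess = (11323.2 − 10483.8) / 10483.8 = 839.4 / 10483.8 = 8.01% ≈ 8.0%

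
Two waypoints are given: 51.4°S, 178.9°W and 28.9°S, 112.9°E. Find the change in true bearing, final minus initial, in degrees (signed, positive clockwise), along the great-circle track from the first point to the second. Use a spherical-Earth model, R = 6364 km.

+48.0°

At departure: θ₁ = atan2(sin Δλ cos φ₂, cos φ₁ sin φ₂ − sin φ₁ cos φ₂ cos Δλ) = 266.66°
At arrival: θ₂ = atan2(sin Δλ cos φ₁, −cos φ₂ sin φ₁ + sin φ₂ cos φ₁ cos Δλ) = 314.65°
Δθ = θ₂ − θ₁ = +48.0°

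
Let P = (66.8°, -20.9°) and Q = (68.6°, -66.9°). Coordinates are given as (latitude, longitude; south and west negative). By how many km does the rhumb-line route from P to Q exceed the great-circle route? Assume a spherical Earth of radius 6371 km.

Great circle: cos σ = sin φ₁ sin φ₂ + cos φ₁ cos φ₂ cos Δλ,  σ = 0.2991 rad → d_gc = 1905.3 km
Rhumb line: Δψ = +0.0828, q = Δφ/Δψ = 0.3793, d_rh = R√(Δφ²+q²Δλ²) = 1950.2 km
Excess = 1950.2 − 1905.3 = 44.9 ≈ 45 km

45 km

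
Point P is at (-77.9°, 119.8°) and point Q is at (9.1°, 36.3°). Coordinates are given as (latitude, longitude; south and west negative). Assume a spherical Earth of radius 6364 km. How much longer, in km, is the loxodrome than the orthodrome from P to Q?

466 km

Great circle: cos σ = sin φ₁ sin φ₂ + cos φ₁ cos φ₂ cos Δλ,  σ = 1.7024 rad → d_gc = 10834.0 km
Rhumb line: Δψ = +2.4039, q = Δφ/Δψ = 0.6316, d_rh = R√(Δφ²+q²Δλ²) = 11300.4 km
Excess = 11300.4 − 10834.0 = 466.4 ≈ 466 km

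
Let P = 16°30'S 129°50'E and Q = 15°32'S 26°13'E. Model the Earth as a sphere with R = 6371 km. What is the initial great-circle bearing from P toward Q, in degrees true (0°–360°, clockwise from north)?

251.1°

N = sin Δλ·cos φ₂ = -0.9364;  D = cos φ₁ sin φ₂ − sin φ₁ cos φ₂ cos Δλ = -0.3212
initial course = atan2(N, D) = 251.07°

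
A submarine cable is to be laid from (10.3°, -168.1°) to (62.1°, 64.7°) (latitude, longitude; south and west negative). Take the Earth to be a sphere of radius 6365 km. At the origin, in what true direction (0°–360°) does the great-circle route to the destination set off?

N = sin Δλ·cos φ₂ = -0.3727;  D = cos φ₁ sin φ₂ − sin φ₁ cos φ₂ cos Δλ = +0.9201
initial course = atan2(N, D) = 337.95°

337.9°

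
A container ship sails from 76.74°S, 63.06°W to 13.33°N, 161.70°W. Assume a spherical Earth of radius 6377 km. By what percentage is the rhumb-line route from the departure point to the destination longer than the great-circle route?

Great circle: σ = 1.8317 rad → d_gc = Rσ = 11680.7 km
Rhumb: Δφ = +1.5720, Δλ = -1.7216, Δψ = +2.3869, q = Δφ/Δψ = 0.6586 → d_rh = R√(Δφ²+q²Δλ²) = 12360.2 km
Excess = (12360.2 − 11680.7) / 11680.7 = 679.5 / 11680.7 = 5.82% ≈ 5.8%

5.8%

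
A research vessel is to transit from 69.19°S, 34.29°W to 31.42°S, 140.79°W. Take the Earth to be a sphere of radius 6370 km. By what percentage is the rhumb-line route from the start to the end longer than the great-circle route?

Great circle: σ = 1.1580 rad → d_gc = Rσ = 7376.3 km
Rhumb: Δφ = +0.6592, Δλ = -1.8588, Δψ = +1.1167, q = Δφ/Δψ = 0.5903 → d_rh = R√(Δφ²+q²Δλ²) = 8153.9 km
Excess = (8153.9 − 7376.3) / 7376.3 = 777.6 / 7376.3 = 10.54% ≈ 10.5%

10.5%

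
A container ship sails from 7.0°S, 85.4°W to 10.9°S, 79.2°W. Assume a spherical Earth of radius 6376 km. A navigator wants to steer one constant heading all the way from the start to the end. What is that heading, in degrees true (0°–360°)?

Δψ = ln[tan(π/4+φ₂/2)/tan(π/4+φ₁/2)] = -0.0689
Δλ = +0.1082 rad (taken the short way round)
course = atan2(Δλ, Δψ) = 122.49°

122.5°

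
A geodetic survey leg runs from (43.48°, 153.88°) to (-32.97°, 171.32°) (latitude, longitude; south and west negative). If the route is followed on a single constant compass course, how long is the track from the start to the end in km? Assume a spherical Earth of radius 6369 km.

8682 km

Δψ = ln[tan(π/4+φ₂/2)/tan(π/4+φ₁/2)] = -1.4544;  Δφ = -1.3343 rad,  Δλ = +0.3044 rad
q = Δφ/Δψ = 0.9174
d = R·√(Δφ² + q²Δλ²) = 6369·1.36321 = 8682 km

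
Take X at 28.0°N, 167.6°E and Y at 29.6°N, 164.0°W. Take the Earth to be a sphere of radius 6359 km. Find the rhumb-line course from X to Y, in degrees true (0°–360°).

86.3°

Δψ = ln[tan(π/4+φ₂/2)/tan(π/4+φ₁/2)] = +0.0319
Δλ = +0.4957 rad (taken the short way round)
course = atan2(Δλ, Δψ) = 86.32°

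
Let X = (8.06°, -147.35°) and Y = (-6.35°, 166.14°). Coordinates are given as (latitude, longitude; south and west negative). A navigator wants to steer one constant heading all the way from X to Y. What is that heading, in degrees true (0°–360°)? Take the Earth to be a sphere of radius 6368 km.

Meridional parts: M(φ₁)=+0.1411, M(φ₂)=-0.1111 → ΔM = -0.2522;  Δλ = -0.8118 rad
tan C = Δλ / ΔM = +3.2187 → C = 252.74°

252.7°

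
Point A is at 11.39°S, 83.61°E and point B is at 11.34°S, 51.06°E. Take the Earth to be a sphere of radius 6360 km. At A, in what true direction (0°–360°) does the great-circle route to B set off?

N = sin Δλ·cos φ₂ = -0.5275;  D = cos φ₁ sin φ₂ − sin φ₁ cos φ₂ cos Δλ = -0.0295
initial course = atan2(N, D) = 266.79°

266.8°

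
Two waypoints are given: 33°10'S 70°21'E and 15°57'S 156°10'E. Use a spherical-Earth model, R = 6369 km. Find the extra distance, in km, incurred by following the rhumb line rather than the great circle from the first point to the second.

177 km

Great circle: cos σ = sin φ₁ sin φ₂ + cos φ₁ cos φ₂ cos Δλ,  σ = 1.3602 rad → d_gc = 8663.08 km
Rhumb line: Δψ = +0.3322, q = Δφ/Δψ = 0.9047, d_rh = R√(Δφ²+q²Δλ²) = 8839.63 km
Excess = 8839.63 − 8663.08 = 176.55 ≈ 177 km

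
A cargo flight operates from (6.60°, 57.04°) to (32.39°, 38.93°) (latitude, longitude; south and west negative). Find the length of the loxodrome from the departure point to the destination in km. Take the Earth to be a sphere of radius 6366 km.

3425 km

Rhumb course C = atan2(Δλ, Δψ) with Δψ = ln[tan(π/4+φ₂/2)/tan(π/4+φ₁/2)] = +0.4826, Δλ = -0.3161 → C = 326.78°
d = R·|Δφ| / |cos C| = 6366·0.45012 / 0.83656 = 3425 km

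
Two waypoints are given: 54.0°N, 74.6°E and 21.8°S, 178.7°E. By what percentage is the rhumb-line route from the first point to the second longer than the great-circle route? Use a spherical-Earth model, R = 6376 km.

2.3%

Great circle: σ = 2.0191 rad → d_gc = Rσ = 12873.5 km
Rhumb: Δφ = -1.3230, Δλ = +1.8169, Δψ = -1.5142, q = Δφ/Δψ = 0.8737 → d_rh = R√(Δφ²+q²Δλ²) = 13175.6 km
Excess = (13175.6 − 12873.5) / 12873.5 = 302.1 / 12873.5 = 2.347% ≈ 2.3%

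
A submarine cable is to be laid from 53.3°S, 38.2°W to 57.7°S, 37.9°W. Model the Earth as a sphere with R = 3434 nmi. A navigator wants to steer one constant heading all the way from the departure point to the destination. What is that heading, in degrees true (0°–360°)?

177.8°

Δψ = ln[tan(π/4+φ₂/2)/tan(π/4+φ₁/2)] = -0.1358
Δλ = +0.0052 rad (taken the short way round)
course = atan2(Δλ, Δψ) = 177.79°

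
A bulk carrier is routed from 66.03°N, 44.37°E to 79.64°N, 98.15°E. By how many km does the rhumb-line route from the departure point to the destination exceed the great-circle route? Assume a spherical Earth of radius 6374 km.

Great circle: cos σ = sin φ₁ sin φ₂ + cos φ₁ cos φ₂ cos Δλ,  σ = 0.3422 rad → d_gc = 2181.0 km
Rhumb line: Δψ = +0.8509, q = Δφ/Δψ = 0.2792, d_rh = R√(Δφ²+q²Δλ²) = 2254.4 km
Excess = 2254.4 − 2181.0 = 73.4 ≈ 73 km

73 km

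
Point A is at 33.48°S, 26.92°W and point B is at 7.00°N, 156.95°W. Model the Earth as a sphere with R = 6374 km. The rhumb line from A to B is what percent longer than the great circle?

Great circle: σ = 2.2139 rad → d_gc = Rσ = 14111.5 km
Rhumb: Δφ = +0.7065, Δλ = -2.2695, Δψ = +0.7432, q = Δφ/Δψ = 0.9506 → d_rh = R√(Δφ²+q²Δλ²) = 14469.5 km
Excess = (14469.5 − 14111.5) / 14111.5 = 358.0 / 14111.5 = 2.54% ≈ 2.5%

2.5%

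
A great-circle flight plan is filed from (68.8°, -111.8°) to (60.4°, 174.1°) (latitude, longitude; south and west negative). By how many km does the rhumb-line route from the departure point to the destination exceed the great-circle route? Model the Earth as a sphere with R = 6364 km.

208 km

Great circle: cos σ = sin φ₁ sin φ₂ + cos φ₁ cos φ₂ cos Δλ,  σ = 0.5363 rad → d_gc = 3413.3 km
Rhumb line: Δψ = -0.3449, q = Δφ/Δψ = 0.4251, d_rh = R√(Δφ²+q²Δλ²) = 3621.2 km
Excess = 3621.2 − 3413.3 = 207.9 ≈ 208 km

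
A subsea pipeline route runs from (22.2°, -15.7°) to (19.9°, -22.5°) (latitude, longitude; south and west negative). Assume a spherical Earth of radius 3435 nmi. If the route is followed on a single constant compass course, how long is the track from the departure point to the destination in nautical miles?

405 nmi

Δψ = ln[tan(π/4+φ₂/2)/tan(π/4+φ₁/2)] = -0.0430;  Δφ = -0.0401 rad,  Δλ = -0.1187 rad
q = Δφ/Δψ = 0.9332
d = R·√(Δφ² + q²Δλ²) = 3435·0.11780 = 405 nmi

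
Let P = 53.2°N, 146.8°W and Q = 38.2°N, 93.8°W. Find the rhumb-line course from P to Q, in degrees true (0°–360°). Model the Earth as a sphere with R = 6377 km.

Meridional parts: M(φ₁)=+1.1006, M(φ₂)=+0.7224 → ΔM = -0.3782;  Δλ = +0.9250 rad
tan C = Δλ / ΔM = -2.4457 → C = 112.24°

112.2°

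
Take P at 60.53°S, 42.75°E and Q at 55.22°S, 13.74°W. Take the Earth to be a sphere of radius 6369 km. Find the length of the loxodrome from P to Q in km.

3384 km

Δψ = ln[tan(π/4+φ₂/2)/tan(π/4+φ₁/2)] = +0.1747;  Δφ = +0.0927 rad,  Δλ = -0.9859 rad
q = Δφ/Δψ = 0.5306
d = R·√(Δφ² + q²Δλ²) = 6369·0.53129 = 3384 km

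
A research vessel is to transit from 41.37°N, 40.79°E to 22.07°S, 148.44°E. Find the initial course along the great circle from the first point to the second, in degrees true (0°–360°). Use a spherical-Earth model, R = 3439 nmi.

θ = atan2( sin Δλ·cos φ₂ ,  cos φ₁ sin φ₂ − sin φ₁ cos φ₂ cos Δλ )
  = atan2(+0.8831, -0.0963) = 96.22°

96.2°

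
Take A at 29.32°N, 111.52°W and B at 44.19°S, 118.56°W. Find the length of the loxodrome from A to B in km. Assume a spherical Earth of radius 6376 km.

8212 km

Rhumb course C = atan2(Δλ, Δψ) with Δψ = ln[tan(π/4+φ₂/2)/tan(π/4+φ₁/2)] = -1.3972, Δλ = -0.1229 → C = 185.03°
d = R·|Δφ| / |cos C| = 6376·1.28299 / 0.99616 = 8212 km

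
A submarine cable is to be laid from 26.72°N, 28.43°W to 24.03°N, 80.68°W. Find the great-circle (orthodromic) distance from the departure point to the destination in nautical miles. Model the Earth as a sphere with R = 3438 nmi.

2818 nmi

Haversine: a = sin²(Δφ/2)+cos φ₁ cos φ₂ sin²(Δλ/2) = 0.15873;  σ = 2·atan2(√a,√(1−a))
σ = 46.957° → d = Rσ = 3438·0.81956 = 2818 nmi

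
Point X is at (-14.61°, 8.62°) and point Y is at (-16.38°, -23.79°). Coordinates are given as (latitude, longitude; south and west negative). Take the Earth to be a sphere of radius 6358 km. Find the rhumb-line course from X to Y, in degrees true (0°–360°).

266.8°

Meridional parts: M(φ₁)=-0.2578, M(φ₂)=-0.2899 → ΔM = -0.0321;  Δλ = -0.5657 rad
tan C = Δλ / ΔM = +17.6444 → C = 266.76°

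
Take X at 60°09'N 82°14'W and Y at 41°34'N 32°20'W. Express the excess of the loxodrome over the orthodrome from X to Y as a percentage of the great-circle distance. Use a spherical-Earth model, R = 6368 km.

Great circle: σ = 0.6175 rad → d_gc = Rσ = 3932.2 km
Rhumb: Δφ = -0.3243, Δλ = +0.8709, Δψ = -0.5232, q = Δφ/Δψ = 0.6199 → d_rh = R√(Δφ²+q²Δλ²) = 4010.9 km
Excess = (4010.9 − 3932.2) / 3932.2 = 78.7 / 3932.2 = 2.00% ≈ 2.0%

2.0%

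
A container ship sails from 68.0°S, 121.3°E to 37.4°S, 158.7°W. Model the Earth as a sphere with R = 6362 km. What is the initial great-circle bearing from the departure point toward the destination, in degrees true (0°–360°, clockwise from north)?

97.3°

θ = atan2( sin Δλ·cos φ₂ ,  cos φ₁ sin φ₂ − sin φ₁ cos φ₂ cos Δλ )
  = atan2(+0.7823, -0.0996) = 97.26°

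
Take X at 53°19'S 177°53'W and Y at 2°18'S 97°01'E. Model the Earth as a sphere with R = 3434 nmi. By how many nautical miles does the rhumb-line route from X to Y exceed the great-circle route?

143 nmi

Great circle: cos σ = sin φ₁ sin φ₂ + cos φ₁ cos φ₂ cos Δλ,  σ = 1.4875 rad → d_gc = 5108.2 nmi
Rhumb line: Δψ = +1.0639, q = Δφ/Δψ = 0.8369, d_rh = R√(Δφ²+q²Δλ²) = 5250.8 nmi
Excess = 5250.8 − 5108.2 = 142.6 ≈ 143 nmi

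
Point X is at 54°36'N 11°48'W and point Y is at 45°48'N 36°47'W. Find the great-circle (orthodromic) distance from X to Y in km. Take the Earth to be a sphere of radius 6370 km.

2014 km

Haversine: a = sin²(Δφ/2)+cos φ₁ cos φ₂ sin²(Δλ/2) = 0.02478;  σ = 2·atan2(√a,√(1−a))
σ = 18.114° → d = Rσ = 6370·0.31615 = 2014 km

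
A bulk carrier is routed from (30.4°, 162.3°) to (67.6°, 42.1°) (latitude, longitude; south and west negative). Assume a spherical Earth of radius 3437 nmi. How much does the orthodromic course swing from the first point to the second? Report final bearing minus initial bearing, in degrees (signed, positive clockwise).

At departure: θ₁ = atan2(sin Δλ cos φ₂, cos φ₁ sin φ₂ − sin φ₁ cos φ₂ cos Δλ) = 339.79°
At arrival: θ₂ = atan2(sin Δλ cos φ₁, −cos φ₂ sin φ₁ + sin φ₂ cos φ₁ cos Δλ) = 231.45°
Δθ = θ₂ − θ₁ = -108.3°

-108.3°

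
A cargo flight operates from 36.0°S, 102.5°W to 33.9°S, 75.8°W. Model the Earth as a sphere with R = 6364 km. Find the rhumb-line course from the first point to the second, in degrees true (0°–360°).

84.5°

Δψ = ln[tan(π/4+φ₂/2)/tan(π/4+φ₁/2)] = +0.0447
Δλ = +0.4660 rad (taken the short way round)
course = atan2(Δλ, Δψ) = 84.52°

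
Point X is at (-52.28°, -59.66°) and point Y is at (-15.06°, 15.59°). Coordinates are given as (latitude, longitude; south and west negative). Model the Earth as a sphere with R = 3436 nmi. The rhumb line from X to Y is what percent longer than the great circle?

Great circle: σ = 1.2069 rad → d_gc = Rσ = 4146.8 nmi
Rhumb: Δφ = +0.6496, Δλ = +1.3134, Δψ = +0.8082, q = Δφ/Δψ = 0.8038 → d_rh = R√(Δφ²+q²Δλ²) = 4259.0 nmi
Excess = (4259.0 − 4146.8) / 4146.8 = 112.2 / 4146.8 = 2.71% ≈ 2.7%

2.7%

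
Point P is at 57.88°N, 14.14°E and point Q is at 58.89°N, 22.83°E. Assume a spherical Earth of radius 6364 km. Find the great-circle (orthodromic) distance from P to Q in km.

cos σ = sin φ₁ sin φ₂ + cos φ₁ cos φ₂ cos Δλ
      = sin(57.88°)sin(58.89°) + cos(57.88°)cos(58.89°)cos(8.69°) = 0.9967
σ = 4.662° → d = Rσ = 6364·0.08137 = 518 km

518 km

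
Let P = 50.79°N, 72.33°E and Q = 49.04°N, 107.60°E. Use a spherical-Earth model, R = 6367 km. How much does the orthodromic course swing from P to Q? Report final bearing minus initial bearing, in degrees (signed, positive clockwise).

+27.3°

At departure: θ₁ = atan2(sin Δλ cos φ₂, cos φ₁ sin φ₂ − sin φ₁ cos φ₂ cos Δλ) = 80.60°
At arrival: θ₂ = atan2(sin Δλ cos φ₁, −cos φ₂ sin φ₁ + sin φ₂ cos φ₁ cos Δλ) = 107.94°
Δθ = θ₂ − θ₁ = +27.3°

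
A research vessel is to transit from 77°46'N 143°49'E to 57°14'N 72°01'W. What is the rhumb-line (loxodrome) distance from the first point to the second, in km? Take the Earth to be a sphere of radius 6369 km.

Rhumb course C = atan2(Δλ, Δψ) with Δψ = ln[tan(π/4+φ₂/2)/tan(π/4+φ₁/2)] = -1.0092, Δλ = +2.5162 → C = 111.86°
d = R·|Δφ| / |cos C| = 6369·0.35837 / 0.37227 = 6131 km

6131 km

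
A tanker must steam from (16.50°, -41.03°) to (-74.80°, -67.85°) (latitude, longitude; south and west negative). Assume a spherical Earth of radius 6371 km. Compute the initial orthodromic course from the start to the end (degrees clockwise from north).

θ = atan2( sin Δλ·cos φ₂ ,  cos φ₁ sin φ₂ − sin φ₁ cos φ₂ cos Δλ )
  = atan2(-0.1183, -0.9917) = 186.80°

186.8°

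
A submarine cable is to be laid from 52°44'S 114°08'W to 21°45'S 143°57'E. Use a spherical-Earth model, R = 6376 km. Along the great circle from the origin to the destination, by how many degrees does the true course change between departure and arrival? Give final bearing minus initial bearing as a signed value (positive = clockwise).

At departure: θ₁ = atan2(sin Δλ cos φ₂, cos φ₁ sin φ₂ − sin φ₁ cos φ₂ cos Δλ) = 247.47°
At arrival: θ₂ = atan2(sin Δλ cos φ₁, −cos φ₂ sin φ₁ + sin φ₂ cos φ₁ cos Δλ) = 322.97°
Δθ = θ₂ − θ₁ = +75.5°

+75.5°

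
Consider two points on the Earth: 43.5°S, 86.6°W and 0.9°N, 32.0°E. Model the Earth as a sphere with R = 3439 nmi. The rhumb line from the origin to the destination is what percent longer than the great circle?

4.2%

Great circle: σ = 1.9369 rad → d_gc = Rσ = 6661.1 nmi
Rhumb: Δφ = +0.7749, Δλ = +2.0700, Δψ = +0.8605, q = Δφ/Δψ = 0.9005 → d_rh = R√(Δφ²+q²Δλ²) = 6942.3 nmi
Excess = (6942.3 − 6661.1) / 6661.1 = 281.2 / 6661.1 = 4.22% ≈ 4.2%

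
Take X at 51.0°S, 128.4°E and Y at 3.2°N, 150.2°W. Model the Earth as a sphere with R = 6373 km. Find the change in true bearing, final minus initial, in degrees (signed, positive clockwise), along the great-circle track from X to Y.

At departure: θ₁ = atan2(sin Δλ cos φ₂, cos φ₁ sin φ₂ − sin φ₁ cos φ₂ cos Δλ) = 81.29°
At arrival: θ₂ = atan2(sin Δλ cos φ₁, −cos φ₂ sin φ₁ + sin φ₂ cos φ₁ cos Δλ) = 38.54°
Δθ = θ₂ − θ₁ = -42.8°

-42.8°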